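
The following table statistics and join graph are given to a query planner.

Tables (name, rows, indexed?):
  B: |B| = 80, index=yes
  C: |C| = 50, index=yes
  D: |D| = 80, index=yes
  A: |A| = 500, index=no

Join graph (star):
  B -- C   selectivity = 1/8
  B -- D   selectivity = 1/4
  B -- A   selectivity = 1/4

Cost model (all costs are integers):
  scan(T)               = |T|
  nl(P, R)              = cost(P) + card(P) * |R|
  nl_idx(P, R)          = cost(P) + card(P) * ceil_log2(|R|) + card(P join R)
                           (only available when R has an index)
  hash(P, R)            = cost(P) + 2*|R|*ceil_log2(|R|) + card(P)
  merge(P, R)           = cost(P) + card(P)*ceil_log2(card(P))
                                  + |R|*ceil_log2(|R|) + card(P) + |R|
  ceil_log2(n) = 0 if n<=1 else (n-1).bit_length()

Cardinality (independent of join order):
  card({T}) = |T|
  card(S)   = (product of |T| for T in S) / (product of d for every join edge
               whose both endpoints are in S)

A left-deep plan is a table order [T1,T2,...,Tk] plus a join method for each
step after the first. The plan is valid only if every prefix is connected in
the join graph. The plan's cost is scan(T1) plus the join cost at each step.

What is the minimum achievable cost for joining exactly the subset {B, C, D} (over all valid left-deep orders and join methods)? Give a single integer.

2380

Selinger DP over subsets of {B,C,D}:
  {B}: scan cost=80, card=80
  {C}: scan cost=50, card=50
  {D}: scan cost=80, card=80
  {BC}: card=500; try (C,hash)→760, (B,nl_idx)→900, (B,merge)→1040, (C,nl_idx)→1060, (C,merge)→1070, (B,hash)→1220 …(+2); best=760 via (C,hash)
  {BD}: card=1600; try (D,hash)→1280, (B,hash)→1280, (D,merge)→1360, (B,merge)→1360, (D,nl_idx)→2240, (B,nl_idx)→2240 …(+2); best=1280 via (D,hash)
  {BCD}: card=10000; try (D,hash)→2380, (C,hash)→3480, (D,merge)→6400, (D,nl_idx)→14260, (C,merge)→20830, (C,nl_idx)→20880 …(+2); best=2380 via (D,hash)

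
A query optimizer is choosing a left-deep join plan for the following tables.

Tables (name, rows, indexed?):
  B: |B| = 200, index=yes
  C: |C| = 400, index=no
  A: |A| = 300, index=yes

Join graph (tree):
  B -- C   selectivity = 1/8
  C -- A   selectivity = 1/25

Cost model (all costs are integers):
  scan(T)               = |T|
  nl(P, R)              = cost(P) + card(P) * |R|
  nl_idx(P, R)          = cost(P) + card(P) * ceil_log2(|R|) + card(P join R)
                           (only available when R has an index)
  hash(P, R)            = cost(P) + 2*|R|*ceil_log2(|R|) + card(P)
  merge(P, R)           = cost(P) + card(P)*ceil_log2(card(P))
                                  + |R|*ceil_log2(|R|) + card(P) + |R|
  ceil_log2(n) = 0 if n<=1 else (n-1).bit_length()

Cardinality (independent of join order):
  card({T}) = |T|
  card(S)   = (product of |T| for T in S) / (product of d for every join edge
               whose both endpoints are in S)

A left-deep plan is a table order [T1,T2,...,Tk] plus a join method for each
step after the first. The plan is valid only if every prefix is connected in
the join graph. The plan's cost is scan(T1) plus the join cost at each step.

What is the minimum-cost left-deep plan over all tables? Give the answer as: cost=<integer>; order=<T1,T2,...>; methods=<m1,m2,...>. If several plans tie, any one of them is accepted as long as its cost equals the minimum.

cost=14200; order=C,A,B; methods=hash,hash

Selinger DP (subsets sized 1..n):
  {B}: scan cost=200, card=200
  {C}: scan cost=400, card=400
  {A}: scan cost=300, card=300
  {BC}: card=10000; try (B,hash)→4000, (C,merge)→6000, (B,merge)→6200, (C,hash)→7600, (B,nl_idx)→13600, (C,nl)→80200 …(+1); best=4000 via (B,hash)
  {AC}: card=4800; try (A,hash)→6200, (C,merge)→7300, (A,merge)→7400, (C,hash)→7800, (A,nl_idx)→8800, (C,nl)→120300 …(+1); best=6200 via (A,hash)
  {ABC}: card=120000; try (B,hash)→14200, (A,hash)→19400, (B,merge)→75200, (A,merge)→157000, (B,nl_idx)→164600, (A,nl_idx)→214000 …(+2); best=14200 via (B,hash)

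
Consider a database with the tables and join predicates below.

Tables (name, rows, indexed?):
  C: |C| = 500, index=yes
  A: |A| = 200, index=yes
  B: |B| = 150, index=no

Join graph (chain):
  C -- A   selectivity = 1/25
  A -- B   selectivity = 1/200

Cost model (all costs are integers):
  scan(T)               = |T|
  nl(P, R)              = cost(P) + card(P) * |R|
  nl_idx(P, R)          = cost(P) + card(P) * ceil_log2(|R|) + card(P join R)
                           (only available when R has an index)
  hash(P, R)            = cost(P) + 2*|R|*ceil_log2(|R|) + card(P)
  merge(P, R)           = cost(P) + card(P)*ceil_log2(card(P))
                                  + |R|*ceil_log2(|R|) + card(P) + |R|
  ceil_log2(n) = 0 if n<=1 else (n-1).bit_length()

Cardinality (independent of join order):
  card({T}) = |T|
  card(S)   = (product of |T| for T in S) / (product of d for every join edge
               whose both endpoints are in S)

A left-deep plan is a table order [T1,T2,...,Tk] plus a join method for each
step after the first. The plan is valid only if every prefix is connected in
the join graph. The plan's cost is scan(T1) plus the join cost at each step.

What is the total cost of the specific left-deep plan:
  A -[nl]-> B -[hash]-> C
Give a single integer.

39350

step 1: scan A: cost=200, card=200
step 2: join B via nl
    card(P join B) = 200*150/(200) = 150
    cost = 200 + 200*150 = 30200
step 3: join C via hash
    card(P join C) = 150*500/(25) = 3000
    cost = 30200 + 2*500*9 + 150 = 39350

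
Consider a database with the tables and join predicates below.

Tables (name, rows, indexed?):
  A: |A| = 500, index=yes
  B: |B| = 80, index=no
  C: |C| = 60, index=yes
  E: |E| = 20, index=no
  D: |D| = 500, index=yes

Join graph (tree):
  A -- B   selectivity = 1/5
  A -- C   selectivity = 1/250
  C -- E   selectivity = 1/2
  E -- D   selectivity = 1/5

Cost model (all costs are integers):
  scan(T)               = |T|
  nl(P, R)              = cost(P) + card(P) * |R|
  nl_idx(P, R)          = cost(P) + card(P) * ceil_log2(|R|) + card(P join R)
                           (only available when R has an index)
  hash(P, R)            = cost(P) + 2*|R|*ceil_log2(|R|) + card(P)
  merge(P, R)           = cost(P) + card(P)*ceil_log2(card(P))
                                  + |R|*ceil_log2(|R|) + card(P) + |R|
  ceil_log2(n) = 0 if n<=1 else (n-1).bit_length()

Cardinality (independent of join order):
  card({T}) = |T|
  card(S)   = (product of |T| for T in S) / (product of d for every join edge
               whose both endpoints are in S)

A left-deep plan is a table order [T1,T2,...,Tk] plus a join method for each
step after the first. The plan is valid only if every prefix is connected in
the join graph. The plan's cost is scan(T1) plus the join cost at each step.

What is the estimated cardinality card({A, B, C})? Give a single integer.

Tables in S: A(500), B(80), C(60)
Edges inside S: A-B(d=5), A-C(d=250)
numerator = 500 * 80 * 60 = 2400000
denominator = 5 * 250 = 1250
card(S) = 2400000 / 1250 = 1920

1920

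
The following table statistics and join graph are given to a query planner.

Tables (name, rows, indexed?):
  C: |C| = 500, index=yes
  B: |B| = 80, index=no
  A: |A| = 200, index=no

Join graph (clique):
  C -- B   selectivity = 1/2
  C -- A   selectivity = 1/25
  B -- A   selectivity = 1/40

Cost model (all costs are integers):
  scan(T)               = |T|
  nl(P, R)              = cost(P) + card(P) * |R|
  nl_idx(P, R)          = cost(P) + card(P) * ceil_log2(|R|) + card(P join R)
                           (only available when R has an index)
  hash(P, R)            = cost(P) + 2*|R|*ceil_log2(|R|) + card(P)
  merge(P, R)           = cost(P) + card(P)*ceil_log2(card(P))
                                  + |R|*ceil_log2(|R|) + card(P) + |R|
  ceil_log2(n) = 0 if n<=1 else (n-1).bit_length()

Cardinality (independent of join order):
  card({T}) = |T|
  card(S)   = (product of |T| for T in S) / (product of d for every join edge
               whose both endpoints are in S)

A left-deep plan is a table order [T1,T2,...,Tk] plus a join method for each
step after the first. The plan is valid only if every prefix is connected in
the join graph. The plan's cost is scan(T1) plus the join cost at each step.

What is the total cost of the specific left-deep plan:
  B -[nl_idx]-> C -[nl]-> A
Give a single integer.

4020800

step 1: scan B: cost=80, card=80
step 2: join C via nl_idx
    card(P join C) = 80*500/(2) = 20000
    cost = 80 + 80*9 + 20000 = 20800
step 3: join A via nl
    card(P join A) = 20000*200/(25*40) = 4000
    cost = 20800 + 20000*200 = 4020800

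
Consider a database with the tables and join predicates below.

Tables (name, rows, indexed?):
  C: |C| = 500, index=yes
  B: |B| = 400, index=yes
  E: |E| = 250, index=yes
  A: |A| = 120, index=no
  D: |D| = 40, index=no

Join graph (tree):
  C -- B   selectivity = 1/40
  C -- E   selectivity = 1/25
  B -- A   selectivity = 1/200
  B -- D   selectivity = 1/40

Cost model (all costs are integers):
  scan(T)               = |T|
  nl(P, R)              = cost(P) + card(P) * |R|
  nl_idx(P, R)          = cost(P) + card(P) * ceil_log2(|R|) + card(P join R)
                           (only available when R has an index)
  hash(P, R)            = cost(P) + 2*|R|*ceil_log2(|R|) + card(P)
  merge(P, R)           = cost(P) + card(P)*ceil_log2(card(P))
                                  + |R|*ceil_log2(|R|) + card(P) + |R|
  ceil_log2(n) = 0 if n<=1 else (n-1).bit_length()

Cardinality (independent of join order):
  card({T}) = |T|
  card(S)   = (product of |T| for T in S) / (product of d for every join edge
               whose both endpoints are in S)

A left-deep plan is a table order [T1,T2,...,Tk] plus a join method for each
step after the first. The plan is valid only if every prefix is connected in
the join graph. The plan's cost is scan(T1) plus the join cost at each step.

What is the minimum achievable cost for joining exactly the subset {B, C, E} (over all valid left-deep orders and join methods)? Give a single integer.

Selinger DP over subsets of {B,C,E}:
  {C}: scan cost=500, card=500
  {B}: scan cost=400, card=400
  {E}: scan cost=250, card=250
  {BC}: card=5000; try (B,hash)→8200, (C,nl_idx)→9000, (C,merge)→9400, (B,merge)→9500, (C,hash)→9800, (B,nl_idx)→10000 …(+2); best=8200 via (B,hash)
  {CE}: card=5000; try (E,hash)→5000, (C,merge)→7500, (C,nl_idx)→7500, (E,merge)→7750, (E,nl_idx)→9500, (C,hash)→9500 …(+2); best=5000 via (E,hash)
  {BCE}: card=50000; try (E,hash)→17200, (B,hash)→17200, (B,merge)→79000, (E,merge)→80450, (E,nl_idx)→98200, (B,nl_idx)→100000 …(+2); best=17200 via (E,hash)

17200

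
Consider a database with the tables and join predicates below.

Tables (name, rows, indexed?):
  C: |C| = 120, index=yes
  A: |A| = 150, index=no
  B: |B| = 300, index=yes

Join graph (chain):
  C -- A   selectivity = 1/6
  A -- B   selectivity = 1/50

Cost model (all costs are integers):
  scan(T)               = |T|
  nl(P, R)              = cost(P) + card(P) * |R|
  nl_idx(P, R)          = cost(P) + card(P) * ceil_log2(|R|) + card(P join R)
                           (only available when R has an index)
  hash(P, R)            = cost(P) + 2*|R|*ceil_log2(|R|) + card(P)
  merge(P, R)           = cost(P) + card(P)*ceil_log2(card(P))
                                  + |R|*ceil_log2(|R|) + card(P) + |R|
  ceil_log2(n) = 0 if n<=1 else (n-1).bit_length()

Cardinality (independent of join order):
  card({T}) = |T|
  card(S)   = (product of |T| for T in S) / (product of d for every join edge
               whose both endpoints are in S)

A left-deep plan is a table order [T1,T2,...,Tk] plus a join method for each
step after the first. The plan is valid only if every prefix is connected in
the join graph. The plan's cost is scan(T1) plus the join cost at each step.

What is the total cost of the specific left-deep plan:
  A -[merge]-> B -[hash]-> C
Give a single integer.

7080

step 1: scan A: cost=150, card=150
step 2: join B via merge
    card(P join B) = 150*300/(50) = 900
    cost = 150 + 150*8 + 300*9 + 150 + 300 = 4500
step 3: join C via hash
    card(P join C) = 900*120/(6) = 18000
    cost = 4500 + 2*120*7 + 900 = 7080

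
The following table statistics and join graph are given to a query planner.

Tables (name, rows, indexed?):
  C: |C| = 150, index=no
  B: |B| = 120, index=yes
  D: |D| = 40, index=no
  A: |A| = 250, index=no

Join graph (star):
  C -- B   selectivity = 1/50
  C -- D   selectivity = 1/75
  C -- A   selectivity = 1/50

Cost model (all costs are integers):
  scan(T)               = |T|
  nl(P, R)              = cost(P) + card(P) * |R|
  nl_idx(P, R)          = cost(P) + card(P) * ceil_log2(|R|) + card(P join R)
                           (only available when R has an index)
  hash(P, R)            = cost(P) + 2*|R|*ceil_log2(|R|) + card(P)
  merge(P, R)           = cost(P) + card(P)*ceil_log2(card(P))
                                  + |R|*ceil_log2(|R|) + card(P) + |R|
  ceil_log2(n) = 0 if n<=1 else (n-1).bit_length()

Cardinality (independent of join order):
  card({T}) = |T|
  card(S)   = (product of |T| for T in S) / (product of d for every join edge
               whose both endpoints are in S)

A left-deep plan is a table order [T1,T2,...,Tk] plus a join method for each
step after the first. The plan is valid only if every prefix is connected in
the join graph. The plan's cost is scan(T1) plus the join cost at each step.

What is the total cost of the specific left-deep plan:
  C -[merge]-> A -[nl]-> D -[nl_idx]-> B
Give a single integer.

37510

step 1: scan C: cost=150, card=150
step 2: join A via merge
    card(P join A) = 150*250/(50) = 750
    cost = 150 + 150*8 + 250*8 + 150 + 250 = 3750
step 3: join D via nl
    card(P join D) = 750*40/(75) = 400
    cost = 3750 + 750*40 = 33750
step 4: join B via nl_idx
    card(P join B) = 400*120/(50) = 960
    cost = 33750 + 400*7 + 960 = 37510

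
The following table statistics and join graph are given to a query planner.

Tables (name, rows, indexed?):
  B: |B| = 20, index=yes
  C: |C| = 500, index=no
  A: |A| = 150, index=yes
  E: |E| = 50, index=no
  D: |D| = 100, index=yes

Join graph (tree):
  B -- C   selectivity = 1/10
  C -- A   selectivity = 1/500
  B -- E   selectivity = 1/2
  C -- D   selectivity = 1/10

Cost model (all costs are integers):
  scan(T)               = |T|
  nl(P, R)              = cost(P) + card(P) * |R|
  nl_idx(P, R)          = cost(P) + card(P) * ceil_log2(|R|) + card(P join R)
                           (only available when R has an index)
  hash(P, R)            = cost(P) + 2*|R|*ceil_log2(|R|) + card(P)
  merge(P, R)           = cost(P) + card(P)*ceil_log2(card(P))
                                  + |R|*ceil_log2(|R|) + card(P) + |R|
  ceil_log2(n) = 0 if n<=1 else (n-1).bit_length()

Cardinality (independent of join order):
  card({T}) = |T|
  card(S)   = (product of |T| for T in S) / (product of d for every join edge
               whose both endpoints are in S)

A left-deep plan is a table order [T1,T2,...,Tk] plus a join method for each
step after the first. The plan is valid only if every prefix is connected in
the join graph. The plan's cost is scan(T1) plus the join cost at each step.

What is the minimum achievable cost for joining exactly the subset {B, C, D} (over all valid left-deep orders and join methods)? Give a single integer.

3600

Selinger DP over subsets of {B,C,D}:
  {B}: scan cost=20, card=20
  {C}: scan cost=500, card=500
  {D}: scan cost=100, card=100
  {BC}: card=1000; try (B,hash)→1200, (B,nl_idx)→4000, (C,merge)→5140, (B,merge)→5620, (C,hash)→9040, (C,nl)→10020 …(+1); best=1200 via (B,hash)
  {CD}: card=5000; try (D,hash)→2400, (C,merge)→5900, (D,merge)→6300, (D,nl_idx)→9000, (C,hash)→9200, (C,nl)→50100 …(+1); best=2400 via (D,hash)
  {BCD}: card=10000; try (D,hash)→3600, (B,hash)→7600, (D,merge)→13000, (D,nl_idx)→18200, (B,nl_idx)→37400, (B,merge)→72520 …(+2); best=3600 via (D,hash)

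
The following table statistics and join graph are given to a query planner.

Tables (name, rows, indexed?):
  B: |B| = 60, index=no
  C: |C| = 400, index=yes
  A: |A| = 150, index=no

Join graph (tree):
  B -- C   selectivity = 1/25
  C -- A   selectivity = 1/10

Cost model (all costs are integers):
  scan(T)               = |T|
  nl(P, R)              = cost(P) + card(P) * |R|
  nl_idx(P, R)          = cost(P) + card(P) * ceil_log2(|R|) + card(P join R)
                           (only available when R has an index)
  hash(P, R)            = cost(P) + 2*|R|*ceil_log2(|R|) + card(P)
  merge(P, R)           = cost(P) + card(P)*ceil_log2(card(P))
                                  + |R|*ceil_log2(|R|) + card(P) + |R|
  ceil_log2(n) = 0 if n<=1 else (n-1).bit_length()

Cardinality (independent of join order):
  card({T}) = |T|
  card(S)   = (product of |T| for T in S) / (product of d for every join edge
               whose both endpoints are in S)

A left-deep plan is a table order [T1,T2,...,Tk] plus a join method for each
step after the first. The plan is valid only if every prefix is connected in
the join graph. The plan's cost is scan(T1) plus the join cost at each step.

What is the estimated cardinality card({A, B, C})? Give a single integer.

14400

Tables in S: A(150), B(60), C(400)
Edges inside S: B-C(d=25), C-A(d=10)
numerator = 150 * 60 * 400 = 3600000
denominator = 25 * 10 = 250
card(S) = 3600000 / 250 = 14400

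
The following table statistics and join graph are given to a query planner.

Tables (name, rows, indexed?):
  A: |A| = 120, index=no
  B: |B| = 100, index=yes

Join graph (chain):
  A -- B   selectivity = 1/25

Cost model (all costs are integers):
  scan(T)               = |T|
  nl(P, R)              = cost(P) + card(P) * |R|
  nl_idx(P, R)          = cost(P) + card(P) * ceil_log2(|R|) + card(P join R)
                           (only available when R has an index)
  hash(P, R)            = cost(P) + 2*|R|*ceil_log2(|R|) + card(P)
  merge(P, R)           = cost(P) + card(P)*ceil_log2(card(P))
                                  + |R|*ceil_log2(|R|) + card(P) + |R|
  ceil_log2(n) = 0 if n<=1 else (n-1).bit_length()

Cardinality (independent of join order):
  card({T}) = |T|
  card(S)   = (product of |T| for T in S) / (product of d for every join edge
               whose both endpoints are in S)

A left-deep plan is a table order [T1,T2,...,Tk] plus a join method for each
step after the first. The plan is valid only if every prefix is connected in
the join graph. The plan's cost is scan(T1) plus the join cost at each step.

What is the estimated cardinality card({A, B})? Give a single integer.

480

Tables in S: A(120), B(100)
Edges inside S: A-B(d=25)
numerator = 120 * 100 = 12000
denominator = 25 = 25
card(S) = 12000 / 25 = 480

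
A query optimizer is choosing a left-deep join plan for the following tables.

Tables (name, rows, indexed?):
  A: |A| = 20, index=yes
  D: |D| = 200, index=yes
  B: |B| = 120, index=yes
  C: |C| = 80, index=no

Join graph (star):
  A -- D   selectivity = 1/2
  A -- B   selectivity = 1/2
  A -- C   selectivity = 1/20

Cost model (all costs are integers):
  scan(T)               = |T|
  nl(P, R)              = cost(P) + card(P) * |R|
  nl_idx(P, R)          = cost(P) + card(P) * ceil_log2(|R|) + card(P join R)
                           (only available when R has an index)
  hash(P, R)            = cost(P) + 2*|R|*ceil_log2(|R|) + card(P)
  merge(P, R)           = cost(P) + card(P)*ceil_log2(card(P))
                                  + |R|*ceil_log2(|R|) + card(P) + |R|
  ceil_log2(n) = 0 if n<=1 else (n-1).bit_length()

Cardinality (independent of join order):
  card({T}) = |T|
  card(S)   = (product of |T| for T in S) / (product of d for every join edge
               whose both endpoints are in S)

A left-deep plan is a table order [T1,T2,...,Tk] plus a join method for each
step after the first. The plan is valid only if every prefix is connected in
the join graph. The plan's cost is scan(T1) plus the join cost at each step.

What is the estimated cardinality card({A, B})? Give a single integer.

1200

Tables in S: A(20), B(120)
Edges inside S: A-B(d=2)
numerator = 20 * 120 = 2400
denominator = 2 = 2
card(S) = 2400 / 2 = 1200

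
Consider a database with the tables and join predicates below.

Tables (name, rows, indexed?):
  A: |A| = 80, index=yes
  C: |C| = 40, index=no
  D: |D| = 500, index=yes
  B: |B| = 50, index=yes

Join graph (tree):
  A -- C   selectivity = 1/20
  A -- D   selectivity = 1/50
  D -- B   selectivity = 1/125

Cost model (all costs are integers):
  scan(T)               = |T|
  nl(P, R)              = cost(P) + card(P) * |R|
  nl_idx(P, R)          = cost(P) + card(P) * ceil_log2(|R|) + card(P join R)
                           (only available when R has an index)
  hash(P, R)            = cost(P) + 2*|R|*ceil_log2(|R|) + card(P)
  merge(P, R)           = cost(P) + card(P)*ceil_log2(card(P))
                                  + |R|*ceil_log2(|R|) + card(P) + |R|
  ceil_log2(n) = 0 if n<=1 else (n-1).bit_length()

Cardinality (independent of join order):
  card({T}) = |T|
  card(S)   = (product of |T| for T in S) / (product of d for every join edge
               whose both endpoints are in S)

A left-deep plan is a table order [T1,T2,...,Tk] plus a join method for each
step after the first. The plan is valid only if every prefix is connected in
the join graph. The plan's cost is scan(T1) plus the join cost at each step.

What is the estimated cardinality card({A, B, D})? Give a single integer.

320

Tables in S: A(80), B(50), D(500)
Edges inside S: A-D(d=50), D-B(d=125)
numerator = 80 * 50 * 500 = 2000000
denominator = 50 * 125 = 6250
card(S) = 2000000 / 6250 = 320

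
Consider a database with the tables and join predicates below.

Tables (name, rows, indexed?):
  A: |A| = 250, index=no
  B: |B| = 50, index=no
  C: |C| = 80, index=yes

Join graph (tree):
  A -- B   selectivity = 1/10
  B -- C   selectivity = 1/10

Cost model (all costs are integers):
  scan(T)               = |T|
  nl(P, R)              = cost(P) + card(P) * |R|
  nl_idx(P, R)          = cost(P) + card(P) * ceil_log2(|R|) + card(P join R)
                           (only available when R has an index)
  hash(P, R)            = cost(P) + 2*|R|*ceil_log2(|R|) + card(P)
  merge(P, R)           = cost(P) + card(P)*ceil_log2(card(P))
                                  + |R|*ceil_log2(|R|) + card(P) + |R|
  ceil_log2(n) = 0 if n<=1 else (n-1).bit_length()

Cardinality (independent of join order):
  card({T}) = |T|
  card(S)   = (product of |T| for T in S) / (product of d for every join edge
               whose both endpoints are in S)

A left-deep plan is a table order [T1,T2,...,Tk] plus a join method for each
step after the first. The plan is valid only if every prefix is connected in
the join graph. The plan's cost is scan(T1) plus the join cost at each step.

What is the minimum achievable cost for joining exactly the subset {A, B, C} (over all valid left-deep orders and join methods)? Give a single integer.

Selinger DP over subsets of {A,B,C}:
  {A}: scan cost=250, card=250
  {B}: scan cost=50, card=50
  {C}: scan cost=80, card=80
  {AB}: card=1250; try (B,hash)→1100, (A,merge)→2650, (B,merge)→2850, (A,hash)→4100, (A,nl)→12550, (B,nl)→12750; best=1100 via (B,hash)
  {BC}: card=400; try (B,hash)→760, (C,nl_idx)→800, (C,merge)→1040, (B,merge)→1070, (C,hash)→1220, (C,nl)→4050 …(+1); best=760 via (B,hash)
  {ABC}: card=10000; try (C,hash)→3470, (A,hash)→5160, (A,merge)→7010, (C,merge)→16740, (C,nl_idx)→19850, (A,nl)→100760 …(+1); best=3470 via (C,hash)

3470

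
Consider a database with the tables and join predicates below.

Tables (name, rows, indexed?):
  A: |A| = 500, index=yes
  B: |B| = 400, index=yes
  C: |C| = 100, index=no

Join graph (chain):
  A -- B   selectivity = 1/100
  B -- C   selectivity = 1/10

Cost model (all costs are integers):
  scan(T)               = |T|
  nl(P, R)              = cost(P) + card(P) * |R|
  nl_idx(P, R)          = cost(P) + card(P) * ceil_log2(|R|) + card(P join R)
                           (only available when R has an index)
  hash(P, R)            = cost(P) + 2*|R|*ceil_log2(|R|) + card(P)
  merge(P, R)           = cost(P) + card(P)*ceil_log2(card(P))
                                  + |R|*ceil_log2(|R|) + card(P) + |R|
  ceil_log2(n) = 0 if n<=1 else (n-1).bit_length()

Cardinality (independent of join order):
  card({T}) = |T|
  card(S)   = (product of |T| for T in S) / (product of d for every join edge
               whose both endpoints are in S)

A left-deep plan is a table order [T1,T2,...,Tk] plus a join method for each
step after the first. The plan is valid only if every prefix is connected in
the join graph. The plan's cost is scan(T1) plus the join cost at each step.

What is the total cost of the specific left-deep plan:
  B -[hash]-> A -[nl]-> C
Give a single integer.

209800

step 1: scan B: cost=400, card=400
step 2: join A via hash
    card(P join A) = 400*500/(100) = 2000
    cost = 400 + 2*500*9 + 400 = 9800
step 3: join C via nl
    card(P join C) = 2000*100/(10) = 20000
    cost = 9800 + 2000*100 = 209800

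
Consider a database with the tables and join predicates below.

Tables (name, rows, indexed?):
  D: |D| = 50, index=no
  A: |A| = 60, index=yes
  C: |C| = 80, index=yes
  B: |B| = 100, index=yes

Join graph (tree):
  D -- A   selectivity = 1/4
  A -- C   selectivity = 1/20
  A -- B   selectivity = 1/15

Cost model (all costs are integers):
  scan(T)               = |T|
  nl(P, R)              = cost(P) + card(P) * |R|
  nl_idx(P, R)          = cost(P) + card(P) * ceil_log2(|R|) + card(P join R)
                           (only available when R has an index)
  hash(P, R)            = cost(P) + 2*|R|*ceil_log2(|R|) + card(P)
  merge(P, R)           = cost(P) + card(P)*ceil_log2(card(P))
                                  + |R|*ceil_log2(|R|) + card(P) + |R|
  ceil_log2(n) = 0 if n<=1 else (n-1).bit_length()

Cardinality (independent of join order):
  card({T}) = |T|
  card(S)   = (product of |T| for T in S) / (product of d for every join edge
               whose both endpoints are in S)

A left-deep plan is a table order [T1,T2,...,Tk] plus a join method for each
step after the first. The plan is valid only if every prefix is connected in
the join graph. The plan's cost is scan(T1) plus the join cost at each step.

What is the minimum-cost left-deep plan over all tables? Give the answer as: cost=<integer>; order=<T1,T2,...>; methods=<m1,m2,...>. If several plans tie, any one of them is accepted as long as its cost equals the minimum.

Selinger DP (subsets sized 1..n):
  {D}: scan cost=50, card=50
  {A}: scan cost=60, card=60
  {C}: scan cost=80, card=80
  {B}: scan cost=100, card=100
  {AD}: card=750; try (D,hash)→720, (A,hash)→820, (A,merge)→820, (D,merge)→830, (A,nl_idx)→1100, (A,nl)→3050 …(+1); best=720 via (D,hash)
  {AC}: card=240; try (C,nl_idx)→720, (A,nl_idx)→800, (A,hash)→880, (C,merge)→1120, (A,merge)→1140, (C,hash)→1240 …(+2); best=720 via (C,nl_idx)
  {AB}: card=400; try (B,nl_idx)→880, (A,hash)→920, (A,nl_idx)→1100, (B,merge)→1280, (A,merge)→1320, (B,hash)→1520 …(+2); best=880 via (B,nl_idx)
  {ACD}: card=3000; try (D,hash)→1560, (C,hash)→2590, (D,merge)→3230, (C,nl_idx)→8970, (C,merge)→9610, (D,nl)→12720 …(+1); best=1560 via (D,hash)
  {ABD}: card=5000; try (D,hash)→1880, (B,hash)→2870, (D,merge)→5230, (B,merge)→9770, (B,nl_idx)→10970, (D,nl)→20880 …(+1); best=1880 via (D,hash)
  {ABC}: card=1600; try (B,hash)→2360, (C,hash)→2400, (B,merge)→3680, (B,nl_idx)→4000, (C,nl_idx)→5280, (C,merge)→5520 …(+2); best=2360 via (B,hash)
  {ABCD}: card=20000; try (D,hash)→4560, (B,hash)→5960, (C,hash)→8000, (D,merge)→21910, (B,merge)→41360, (B,nl_idx)→42560 …(+5); best=4560 via (D,hash)

cost=4560; order=A,C,B,D; methods=nl_idx,hash,hash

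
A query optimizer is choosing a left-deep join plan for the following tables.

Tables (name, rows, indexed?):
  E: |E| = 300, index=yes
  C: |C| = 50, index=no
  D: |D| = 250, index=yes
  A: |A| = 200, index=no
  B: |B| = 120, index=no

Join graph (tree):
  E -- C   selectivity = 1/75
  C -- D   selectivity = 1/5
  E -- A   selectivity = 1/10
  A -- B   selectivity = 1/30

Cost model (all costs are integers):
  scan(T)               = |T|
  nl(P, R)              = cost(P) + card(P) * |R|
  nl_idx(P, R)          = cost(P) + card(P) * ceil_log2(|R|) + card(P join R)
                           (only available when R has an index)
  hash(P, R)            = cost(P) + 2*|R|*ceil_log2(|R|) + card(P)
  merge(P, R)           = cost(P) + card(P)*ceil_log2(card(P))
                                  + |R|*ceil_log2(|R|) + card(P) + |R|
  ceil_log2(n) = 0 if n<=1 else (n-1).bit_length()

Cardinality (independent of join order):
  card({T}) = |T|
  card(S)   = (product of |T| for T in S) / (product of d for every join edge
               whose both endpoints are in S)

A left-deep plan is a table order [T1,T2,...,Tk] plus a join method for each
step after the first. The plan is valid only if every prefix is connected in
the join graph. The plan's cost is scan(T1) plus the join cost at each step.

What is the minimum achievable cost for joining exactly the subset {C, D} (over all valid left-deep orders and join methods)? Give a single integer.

Selinger DP over subsets of {C,D}:
  {C}: scan cost=50, card=50
  {D}: scan cost=250, card=250
  {CD}: card=2500; try (C,hash)→1100, (D,merge)→2650, (C,merge)→2850, (D,nl_idx)→2950, (D,hash)→4100, (D,nl)→12550 …(+1); best=1100 via (C,hash)

1100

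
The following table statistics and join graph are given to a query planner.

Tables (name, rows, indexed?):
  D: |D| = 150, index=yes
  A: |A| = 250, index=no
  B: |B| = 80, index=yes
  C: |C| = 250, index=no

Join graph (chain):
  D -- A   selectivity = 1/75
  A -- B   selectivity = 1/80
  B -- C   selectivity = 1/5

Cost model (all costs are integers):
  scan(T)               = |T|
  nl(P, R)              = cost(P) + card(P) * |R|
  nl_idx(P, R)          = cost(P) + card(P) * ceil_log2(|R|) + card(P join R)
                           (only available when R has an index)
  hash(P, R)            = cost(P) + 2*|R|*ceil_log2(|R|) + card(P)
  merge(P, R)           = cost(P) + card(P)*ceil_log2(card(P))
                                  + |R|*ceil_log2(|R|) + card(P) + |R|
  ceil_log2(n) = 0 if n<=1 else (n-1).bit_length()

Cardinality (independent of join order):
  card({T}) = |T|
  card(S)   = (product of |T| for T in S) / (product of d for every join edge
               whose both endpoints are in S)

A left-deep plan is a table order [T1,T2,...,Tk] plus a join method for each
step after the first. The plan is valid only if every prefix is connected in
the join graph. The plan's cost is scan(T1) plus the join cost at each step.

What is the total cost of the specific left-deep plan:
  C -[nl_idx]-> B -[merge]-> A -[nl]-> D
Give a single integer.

step 1: scan C: cost=250, card=250
step 2: join B via nl_idx
    card(P join B) = 250*80/(5) = 4000
    cost = 250 + 250*7 + 4000 = 6000
step 3: join A via merge
    card(P join A) = 4000*250/(80) = 12500
    cost = 6000 + 4000*12 + 250*8 + 4000 + 250 = 60250
step 4: join D via nl
    card(P join D) = 12500*150/(75) = 25000
    cost = 60250 + 12500*150 = 1935250

1935250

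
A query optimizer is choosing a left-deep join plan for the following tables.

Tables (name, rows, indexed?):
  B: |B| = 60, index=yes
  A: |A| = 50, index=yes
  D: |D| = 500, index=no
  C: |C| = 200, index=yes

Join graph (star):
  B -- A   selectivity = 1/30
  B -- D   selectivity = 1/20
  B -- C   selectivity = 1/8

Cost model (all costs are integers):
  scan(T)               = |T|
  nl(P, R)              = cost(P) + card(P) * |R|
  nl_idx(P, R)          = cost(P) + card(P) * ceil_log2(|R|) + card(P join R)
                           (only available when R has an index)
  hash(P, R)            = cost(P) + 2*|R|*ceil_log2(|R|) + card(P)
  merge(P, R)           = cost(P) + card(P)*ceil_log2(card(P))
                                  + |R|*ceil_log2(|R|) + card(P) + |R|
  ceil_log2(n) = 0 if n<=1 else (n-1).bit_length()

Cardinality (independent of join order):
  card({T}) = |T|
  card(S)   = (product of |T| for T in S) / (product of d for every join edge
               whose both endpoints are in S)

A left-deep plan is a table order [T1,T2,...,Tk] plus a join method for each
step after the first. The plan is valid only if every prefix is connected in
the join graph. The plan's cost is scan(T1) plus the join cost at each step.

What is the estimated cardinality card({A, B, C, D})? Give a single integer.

Tables in S: A(50), B(60), C(200), D(500)
Edges inside S: B-A(d=30), B-D(d=20), B-C(d=8)
numerator = 50 * 60 * 200 * 500 = 300000000
denominator = 30 * 20 * 8 = 4800
card(S) = 300000000 / 4800 = 62500

62500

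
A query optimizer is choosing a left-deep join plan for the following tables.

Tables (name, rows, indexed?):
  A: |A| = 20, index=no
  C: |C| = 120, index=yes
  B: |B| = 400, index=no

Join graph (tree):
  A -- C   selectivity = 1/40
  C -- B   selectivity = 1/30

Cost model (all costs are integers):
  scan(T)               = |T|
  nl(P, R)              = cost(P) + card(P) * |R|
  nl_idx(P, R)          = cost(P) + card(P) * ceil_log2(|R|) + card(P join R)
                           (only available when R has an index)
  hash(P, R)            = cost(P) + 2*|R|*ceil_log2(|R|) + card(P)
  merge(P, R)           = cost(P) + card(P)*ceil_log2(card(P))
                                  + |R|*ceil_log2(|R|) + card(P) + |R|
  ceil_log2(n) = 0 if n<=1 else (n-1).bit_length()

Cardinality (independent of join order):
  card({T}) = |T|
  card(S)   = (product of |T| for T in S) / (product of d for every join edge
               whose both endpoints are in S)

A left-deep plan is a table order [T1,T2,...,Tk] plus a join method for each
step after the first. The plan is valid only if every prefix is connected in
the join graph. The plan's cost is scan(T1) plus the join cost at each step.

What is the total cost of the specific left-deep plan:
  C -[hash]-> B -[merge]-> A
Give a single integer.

step 1: scan C: cost=120, card=120
step 2: join B via hash
    card(P join B) = 120*400/(30) = 1600
    cost = 120 + 2*400*9 + 120 = 7440
step 3: join A via merge
    card(P join A) = 1600*20/(40) = 800
    cost = 7440 + 1600*11 + 20*5 + 1600 + 20 = 26760

26760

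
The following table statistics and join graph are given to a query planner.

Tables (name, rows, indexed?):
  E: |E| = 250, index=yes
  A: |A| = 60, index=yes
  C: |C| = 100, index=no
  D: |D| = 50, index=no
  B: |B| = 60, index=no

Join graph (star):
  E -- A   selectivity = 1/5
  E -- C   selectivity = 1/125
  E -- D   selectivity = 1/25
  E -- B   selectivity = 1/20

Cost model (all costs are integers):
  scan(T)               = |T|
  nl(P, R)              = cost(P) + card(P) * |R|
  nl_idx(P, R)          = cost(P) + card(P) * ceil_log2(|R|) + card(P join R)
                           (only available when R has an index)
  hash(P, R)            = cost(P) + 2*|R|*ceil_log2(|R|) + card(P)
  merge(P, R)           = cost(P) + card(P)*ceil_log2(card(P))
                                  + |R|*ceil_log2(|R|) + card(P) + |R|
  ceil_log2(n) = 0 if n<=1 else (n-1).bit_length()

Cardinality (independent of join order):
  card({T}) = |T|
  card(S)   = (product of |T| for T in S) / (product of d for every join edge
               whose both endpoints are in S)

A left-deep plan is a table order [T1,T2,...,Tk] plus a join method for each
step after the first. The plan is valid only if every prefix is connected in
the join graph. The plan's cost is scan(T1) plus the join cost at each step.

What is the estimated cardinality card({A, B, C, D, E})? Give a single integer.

Tables in S: A(60), B(60), C(100), D(50), E(250)
Edges inside S: E-A(d=5), E-C(d=125), E-D(d=25), E-B(d=20)
numerator = 60 * 60 * 100 * 50 * 250 = 4500000000
denominator = 5 * 125 * 25 * 20 = 312500
card(S) = 4500000000 / 312500 = 14400

14400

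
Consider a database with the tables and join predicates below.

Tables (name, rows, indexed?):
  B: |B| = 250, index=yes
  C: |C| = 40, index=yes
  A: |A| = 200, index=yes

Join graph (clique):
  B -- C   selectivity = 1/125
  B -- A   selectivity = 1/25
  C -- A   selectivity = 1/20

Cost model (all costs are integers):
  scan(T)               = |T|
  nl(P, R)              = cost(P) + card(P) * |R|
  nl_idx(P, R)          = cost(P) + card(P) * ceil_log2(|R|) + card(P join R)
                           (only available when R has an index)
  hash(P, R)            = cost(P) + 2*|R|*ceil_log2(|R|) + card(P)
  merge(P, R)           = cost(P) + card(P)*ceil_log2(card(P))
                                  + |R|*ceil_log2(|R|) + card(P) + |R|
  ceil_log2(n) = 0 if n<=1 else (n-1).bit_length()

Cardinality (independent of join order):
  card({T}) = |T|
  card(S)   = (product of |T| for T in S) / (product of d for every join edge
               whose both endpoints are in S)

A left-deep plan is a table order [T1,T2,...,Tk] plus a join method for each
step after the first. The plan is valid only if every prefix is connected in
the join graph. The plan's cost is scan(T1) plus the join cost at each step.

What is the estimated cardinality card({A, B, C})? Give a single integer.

Tables in S: A(200), B(250), C(40)
Edges inside S: B-C(d=125), B-A(d=25), C-A(d=20)
numerator = 200 * 250 * 40 = 2000000
denominator = 125 * 25 * 20 = 62500
card(S) = 2000000 / 62500 = 32

32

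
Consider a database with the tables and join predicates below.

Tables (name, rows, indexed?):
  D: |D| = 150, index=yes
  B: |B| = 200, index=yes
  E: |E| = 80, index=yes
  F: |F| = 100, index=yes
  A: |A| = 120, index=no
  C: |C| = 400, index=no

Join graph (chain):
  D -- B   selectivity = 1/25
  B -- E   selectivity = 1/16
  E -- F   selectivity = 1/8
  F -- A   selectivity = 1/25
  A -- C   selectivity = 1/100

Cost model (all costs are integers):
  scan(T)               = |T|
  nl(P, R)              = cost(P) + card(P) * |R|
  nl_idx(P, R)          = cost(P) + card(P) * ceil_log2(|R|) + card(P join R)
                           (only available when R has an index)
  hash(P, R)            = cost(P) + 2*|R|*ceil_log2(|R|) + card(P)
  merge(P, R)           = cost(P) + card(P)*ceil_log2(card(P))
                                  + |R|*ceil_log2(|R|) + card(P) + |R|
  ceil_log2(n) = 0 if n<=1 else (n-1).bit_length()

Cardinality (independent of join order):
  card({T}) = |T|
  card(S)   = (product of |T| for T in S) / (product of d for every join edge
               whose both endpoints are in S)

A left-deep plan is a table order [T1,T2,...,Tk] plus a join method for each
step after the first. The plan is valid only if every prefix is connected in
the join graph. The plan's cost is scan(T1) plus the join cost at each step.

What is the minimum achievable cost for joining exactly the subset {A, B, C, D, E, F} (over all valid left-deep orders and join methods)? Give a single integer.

Selinger DP over subsets of {A,B,C,D,E,F}:
  {D}: scan cost=150, card=150
  {B}: scan cost=200, card=200
  {E}: scan cost=80, card=80
  {F}: scan cost=100, card=100
  {A}: scan cost=120, card=120
  {C}: scan cost=400, card=400
  {BD}: card=1200; try (B,nl_idx)→2550, (D,hash)→2800, (D,nl_idx)→3000, (B,merge)→3300, (D,merge)→3350, (B,hash)→3500 …(+2); best=2550 via (B,nl_idx)
  {BE}: card=1000; try (E,hash)→1520, (B,nl_idx)→1720, (B,merge)→2520, (E,nl_idx)→2600, (E,merge)→2640, (B,hash)→3360 …(+2); best=1520 via (E,hash)
  {EF}: card=1000; try (E,hash)→1320, (F,merge)→1520, (E,merge)→1540, (F,hash)→1560, (F,nl_idx)→1640, (E,nl_idx)→1800 …(+2); best=1320 via (E,hash)
  {AF}: card=480; try (F,nl_idx)→1440, (F,hash)→1640, (A,merge)→1860, (F,merge)→1880, (A,hash)→1880, (A,nl)→12100 …(+1); best=1440 via (F,nl_idx)
  {AC}: card=480; try (A,hash)→2480, (C,merge)→5080, (A,merge)→5360, (C,hash)→7440, (C,nl)→48120, (A,nl)→48400; best=2480 via (A,hash)
  {BDE}: card=6000; try (E,hash)→4870, (D,hash)→4920, (D,merge)→13870, (D,nl_idx)→15520, (E,nl_idx)→16950, (E,merge)→17590 …(+2); best=4870 via (E,hash)
  {BEF}: card=12500; try (F,hash)→3920, (B,hash)→5520, (F,merge)→13320, (B,merge)→14120, (F,nl_idx)→21020, (B,nl_idx)→21820 …(+2); best=3920 via (F,hash)
  {AEF}: card=4800; try (E,hash)→3040, (A,hash)→4000, (E,merge)→6880, (E,nl_idx)→9600, (A,merge)→13280, (E,nl)→39840 …(+1); best=3040 via (E,hash)
  {ACF}: card=1920; try (F,hash)→4360, (F,nl_idx)→7760, (F,merge)→8080, (C,hash)→9120, (C,merge)→10240, (F,nl)→50480 …(+1); best=4360 via (F,hash)
  {BDEF}: card=75000; try (F,hash)→12270, (D,hash)→18820, (F,merge)→89670, (F,nl_idx)→121870, (D,nl_idx)→178920, (D,merge)→192770 …(+2); best=12270 via (F,hash)
  {ABEF}: card=60000; try (B,hash)→11040, (A,hash)→18100, (B,merge)→72040, (B,nl_idx)→101440, (A,merge)→192380, (B,nl)→963040 …(+1); best=11040 via (B,hash)
  {ACEF}: card=19200; try (E,hash)→7400, (C,hash)→15040, (E,merge)→28040, (E,nl_idx)→37000, (C,merge)→74240, (E,nl)→157960 …(+1); best=7400 via (E,hash)
  {ABDEF}: card=360000; try (D,hash)→73440, (A,hash)→88950, (D,nl_idx)→851040, (D,merge)→1032390, (A,merge)→1363230, (D,nl)→9011040 …(+1); best=73440 via (D,hash)
  {ABCEF}: card=240000; try (B,hash)→29800, (C,hash)→78240, (B,merge)→316400, (B,nl_idx)→401000, (C,merge)→1035040, (B,nl)→3847400 …(+1); best=29800 via (B,hash)
  {ABCDEF}: card=1440000; try (D,hash)→272200, (C,hash)→440640, (D,nl_idx)→3389800, (D,merge)→4591150, (C,merge)→7277440, (D,nl)→36029800 …(+1); best=272200 via (D,hash)

272200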